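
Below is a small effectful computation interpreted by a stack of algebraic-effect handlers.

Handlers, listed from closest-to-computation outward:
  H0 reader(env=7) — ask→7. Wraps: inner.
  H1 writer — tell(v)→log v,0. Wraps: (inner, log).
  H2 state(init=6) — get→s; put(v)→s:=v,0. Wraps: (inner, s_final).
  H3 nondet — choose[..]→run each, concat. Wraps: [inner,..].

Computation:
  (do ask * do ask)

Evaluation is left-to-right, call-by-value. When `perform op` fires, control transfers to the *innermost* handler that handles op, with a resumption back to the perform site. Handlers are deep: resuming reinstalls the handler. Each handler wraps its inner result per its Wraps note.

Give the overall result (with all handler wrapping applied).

Answer: [((49, ()), 6)]

Working:
ask @ H0 ⇒ 7
ask @ H0 ⇒ 7
H0 returns 49
H1 returns (49, ())
H2 returns ((49, ()), 6)
H3 returns [((49, ()), 6)]
= [((49, ()), 6)]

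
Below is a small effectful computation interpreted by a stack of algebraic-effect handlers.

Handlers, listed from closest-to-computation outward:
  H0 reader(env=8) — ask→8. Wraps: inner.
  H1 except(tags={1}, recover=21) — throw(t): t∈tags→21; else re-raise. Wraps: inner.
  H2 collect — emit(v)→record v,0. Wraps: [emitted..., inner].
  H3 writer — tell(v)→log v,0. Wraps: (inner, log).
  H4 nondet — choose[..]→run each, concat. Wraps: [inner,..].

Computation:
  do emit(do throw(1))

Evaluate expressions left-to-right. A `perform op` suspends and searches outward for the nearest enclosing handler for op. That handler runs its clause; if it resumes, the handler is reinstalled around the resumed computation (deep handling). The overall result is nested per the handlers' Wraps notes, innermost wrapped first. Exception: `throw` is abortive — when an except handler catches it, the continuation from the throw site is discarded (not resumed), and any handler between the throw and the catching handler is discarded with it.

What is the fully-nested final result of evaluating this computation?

Working:
throw(1) @ H1 caught ⇒ 21
H2 returns [21]
H3 returns ([21], ())
H4 returns [([21], ())]
= [([21], ())]

Answer: [([21], ())]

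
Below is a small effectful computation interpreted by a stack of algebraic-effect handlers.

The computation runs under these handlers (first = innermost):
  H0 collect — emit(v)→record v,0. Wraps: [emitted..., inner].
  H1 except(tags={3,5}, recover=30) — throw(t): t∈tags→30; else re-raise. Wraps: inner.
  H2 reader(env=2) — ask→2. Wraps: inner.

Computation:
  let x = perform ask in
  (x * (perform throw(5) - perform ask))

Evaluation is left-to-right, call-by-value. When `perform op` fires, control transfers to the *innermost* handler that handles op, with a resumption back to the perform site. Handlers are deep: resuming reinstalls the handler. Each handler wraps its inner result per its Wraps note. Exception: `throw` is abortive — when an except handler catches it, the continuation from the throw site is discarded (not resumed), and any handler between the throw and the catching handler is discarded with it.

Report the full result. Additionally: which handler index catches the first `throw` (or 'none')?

Evaluation trace:
ask @ H2 ⇒ 2
throw(5) @ H1 caught ⇒ 30
H2 returns 30
= 30

Answer: 30 ; first throw caught by: H1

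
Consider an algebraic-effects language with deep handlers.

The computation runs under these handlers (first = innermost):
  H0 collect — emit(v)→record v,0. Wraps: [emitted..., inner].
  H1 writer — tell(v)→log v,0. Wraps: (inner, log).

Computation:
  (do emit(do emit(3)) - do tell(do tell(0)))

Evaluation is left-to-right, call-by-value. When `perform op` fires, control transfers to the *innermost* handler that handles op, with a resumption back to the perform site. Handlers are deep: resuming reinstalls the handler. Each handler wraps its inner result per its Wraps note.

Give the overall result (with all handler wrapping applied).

Step-by-step:
emit(3) @ H0 ⇒ out+=3
emit(0) @ H0 ⇒ out+=0
tell(0) @ H1 ⇒ log+=0
tell(0) @ H1 ⇒ log+=0
H0 returns [3, 0, 0]
H1 returns ([3, 0, 0], (0, 0))
= ([3, 0, 0], (0, 0))

Answer: ([3, 0, 0], (0, 0))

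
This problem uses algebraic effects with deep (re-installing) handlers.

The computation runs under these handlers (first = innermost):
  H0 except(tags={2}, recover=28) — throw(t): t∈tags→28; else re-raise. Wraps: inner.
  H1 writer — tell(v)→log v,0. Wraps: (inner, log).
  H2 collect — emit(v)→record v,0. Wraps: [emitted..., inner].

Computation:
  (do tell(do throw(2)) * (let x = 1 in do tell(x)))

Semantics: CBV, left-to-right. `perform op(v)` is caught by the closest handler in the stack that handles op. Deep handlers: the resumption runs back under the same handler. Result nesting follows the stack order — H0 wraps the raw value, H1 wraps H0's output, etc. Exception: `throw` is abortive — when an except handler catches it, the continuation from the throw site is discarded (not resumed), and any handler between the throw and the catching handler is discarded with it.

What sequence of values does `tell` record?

Answer: ()

Step-by-step:
throw(2) @ H0 caught ⇒ 28
H1 returns (28, ())
H2 returns [(28, ())]
= [(28, ())]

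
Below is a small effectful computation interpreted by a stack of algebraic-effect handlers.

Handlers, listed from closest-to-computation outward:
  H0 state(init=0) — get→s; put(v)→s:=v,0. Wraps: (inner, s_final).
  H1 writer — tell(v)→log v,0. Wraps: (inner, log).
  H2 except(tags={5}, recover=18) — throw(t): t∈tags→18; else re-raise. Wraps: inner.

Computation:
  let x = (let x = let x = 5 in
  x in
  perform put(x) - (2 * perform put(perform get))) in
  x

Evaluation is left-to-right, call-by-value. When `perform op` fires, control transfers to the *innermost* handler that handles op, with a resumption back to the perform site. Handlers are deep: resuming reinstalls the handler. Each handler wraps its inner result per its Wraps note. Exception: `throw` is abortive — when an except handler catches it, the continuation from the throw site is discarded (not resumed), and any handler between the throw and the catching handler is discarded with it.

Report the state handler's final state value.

Step-by-step:
put(5) @ H0 ⇒ s:=5
get @ H0 ⇒ 5
put(5) @ H0 ⇒ s:=5
H0 returns (0, 5)
H1 returns ((0, 5), ())
H2 returns ((0, 5), ())
= ((0, 5), ())

Answer: 5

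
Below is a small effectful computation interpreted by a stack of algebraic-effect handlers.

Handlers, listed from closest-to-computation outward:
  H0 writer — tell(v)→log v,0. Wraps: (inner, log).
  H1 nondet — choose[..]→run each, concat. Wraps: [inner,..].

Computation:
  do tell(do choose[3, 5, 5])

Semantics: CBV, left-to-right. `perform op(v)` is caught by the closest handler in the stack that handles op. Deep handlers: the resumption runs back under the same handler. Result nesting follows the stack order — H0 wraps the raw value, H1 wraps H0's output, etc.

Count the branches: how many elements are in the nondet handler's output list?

Answer: 3

Step-by-step:
choose[3, 5, 5] @ H1
  branch[0] choose=3:
    tell(3) @ H0 ⇒ log+=3
    H0 returns (0, (3))
    H1 returns [(0, (3))]
  branch[1] choose=5:
    tell(5) @ H0 ⇒ log+=5
    H0 returns (0, (5))
    H1 returns [(0, (5))]
  branch[2] choose=5:
    tell(5) @ H0 ⇒ log+=5
    H0 returns (0, (5))
    H1 returns [(0, (5))]
= [(0, (3)), (0, (5)), (0, (5))]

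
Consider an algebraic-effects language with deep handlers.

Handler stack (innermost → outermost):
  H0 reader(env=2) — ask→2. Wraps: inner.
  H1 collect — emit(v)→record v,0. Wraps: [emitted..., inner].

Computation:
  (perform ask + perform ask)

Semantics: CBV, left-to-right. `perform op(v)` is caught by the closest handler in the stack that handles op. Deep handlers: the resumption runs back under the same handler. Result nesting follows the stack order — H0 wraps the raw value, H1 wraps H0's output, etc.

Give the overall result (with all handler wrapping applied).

Answer: [4]

Working:
ask @ H0 ⇒ 2
ask @ H0 ⇒ 2
H0 returns 4
H1 returns [4]
= [4]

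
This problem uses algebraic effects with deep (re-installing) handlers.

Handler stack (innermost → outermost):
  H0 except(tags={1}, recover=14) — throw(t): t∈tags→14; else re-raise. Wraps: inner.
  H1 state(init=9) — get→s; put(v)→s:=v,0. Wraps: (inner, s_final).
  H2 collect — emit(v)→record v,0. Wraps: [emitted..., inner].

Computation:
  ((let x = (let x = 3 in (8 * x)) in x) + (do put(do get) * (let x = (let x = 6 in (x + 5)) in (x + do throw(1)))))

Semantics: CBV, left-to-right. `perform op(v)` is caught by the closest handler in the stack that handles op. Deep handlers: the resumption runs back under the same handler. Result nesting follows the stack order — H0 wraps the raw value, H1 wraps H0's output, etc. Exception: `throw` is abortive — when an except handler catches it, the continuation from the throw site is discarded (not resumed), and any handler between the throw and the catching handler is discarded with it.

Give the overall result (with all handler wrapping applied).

Answer: [(14, 9)]

Evaluation trace:
get @ H1 ⇒ 9
put(9) @ H1 ⇒ s:=9
throw(1) @ H0 caught ⇒ 14
H1 returns (14, 9)
H2 returns [(14, 9)]
= [(14, 9)]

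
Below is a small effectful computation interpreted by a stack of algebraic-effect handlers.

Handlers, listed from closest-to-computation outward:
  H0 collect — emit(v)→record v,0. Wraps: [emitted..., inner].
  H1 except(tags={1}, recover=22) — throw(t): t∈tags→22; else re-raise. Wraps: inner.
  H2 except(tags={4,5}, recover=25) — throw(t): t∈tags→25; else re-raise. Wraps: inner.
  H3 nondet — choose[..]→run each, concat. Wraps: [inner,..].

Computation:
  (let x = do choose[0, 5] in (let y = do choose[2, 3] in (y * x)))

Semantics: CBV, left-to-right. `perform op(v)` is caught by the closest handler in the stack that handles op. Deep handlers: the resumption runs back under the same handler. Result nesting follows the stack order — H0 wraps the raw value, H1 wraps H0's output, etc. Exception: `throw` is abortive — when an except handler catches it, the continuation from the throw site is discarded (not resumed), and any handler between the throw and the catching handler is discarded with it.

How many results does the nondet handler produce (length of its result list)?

Working:
choose[0, 5] @ H3
  branch[0] choose=0:
    choose[2, 3] @ H3
      branch[0] choose=2:
        H0 returns [0]
        H1 returns [0]
        H2 returns [0]
        H3 returns [[0]]
      branch[1] choose=3:
        H0 returns [0]
        H1 returns [0]
        H2 returns [0]
        H3 returns [[0]]
  branch[1] choose=5:
    choose[2, 3] @ H3
      branch[0] choose=2:
        H0 returns [10]
        H1 returns [10]
        H2 returns [10]
        H3 returns [[10]]
      branch[1] choose=3:
        H0 returns [15]
        H1 returns [15]
        H2 returns [15]
        H3 returns [[15]]
= [[0], [0], [10], [15]]

Answer: 4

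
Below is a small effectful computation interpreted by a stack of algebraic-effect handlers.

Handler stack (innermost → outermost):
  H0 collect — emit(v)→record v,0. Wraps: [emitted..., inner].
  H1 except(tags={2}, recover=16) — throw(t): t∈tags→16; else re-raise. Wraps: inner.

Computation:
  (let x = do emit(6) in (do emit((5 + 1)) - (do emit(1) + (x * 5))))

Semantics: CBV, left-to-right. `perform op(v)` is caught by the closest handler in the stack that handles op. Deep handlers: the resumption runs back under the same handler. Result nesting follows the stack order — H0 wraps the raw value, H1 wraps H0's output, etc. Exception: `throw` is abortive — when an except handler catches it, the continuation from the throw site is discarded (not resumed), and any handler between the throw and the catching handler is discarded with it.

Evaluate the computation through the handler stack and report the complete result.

Evaluation trace:
emit(6) @ H0 ⇒ out+=6
emit(6) @ H0 ⇒ out+=6
emit(1) @ H0 ⇒ out+=1
H0 returns [6, 6, 1, 0]
H1 returns [6, 6, 1, 0]
= [6, 6, 1, 0]

Answer: [6, 6, 1, 0]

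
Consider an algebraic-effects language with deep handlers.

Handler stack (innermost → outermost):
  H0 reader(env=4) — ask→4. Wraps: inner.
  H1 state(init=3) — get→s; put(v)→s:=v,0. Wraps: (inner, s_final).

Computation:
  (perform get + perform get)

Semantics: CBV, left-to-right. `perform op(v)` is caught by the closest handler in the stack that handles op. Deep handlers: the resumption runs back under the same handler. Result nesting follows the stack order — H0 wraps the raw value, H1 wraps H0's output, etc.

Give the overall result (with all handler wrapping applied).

Working:
get @ H1 ⇒ 3
get @ H1 ⇒ 3
H0 returns 6
H1 returns (6, 3)
= (6, 3)

Answer: (6, 3)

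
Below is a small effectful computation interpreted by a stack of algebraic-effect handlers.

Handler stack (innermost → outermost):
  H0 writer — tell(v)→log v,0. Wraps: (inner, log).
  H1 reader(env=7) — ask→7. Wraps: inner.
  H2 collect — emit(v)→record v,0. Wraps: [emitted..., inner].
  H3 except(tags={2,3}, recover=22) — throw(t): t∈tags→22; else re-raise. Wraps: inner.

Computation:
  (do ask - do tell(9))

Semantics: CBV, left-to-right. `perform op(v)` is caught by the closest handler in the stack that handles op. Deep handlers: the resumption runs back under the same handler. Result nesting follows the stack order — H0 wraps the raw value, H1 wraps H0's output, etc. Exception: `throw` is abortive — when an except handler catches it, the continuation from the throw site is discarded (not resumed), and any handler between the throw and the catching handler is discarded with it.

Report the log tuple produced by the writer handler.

Working:
ask @ H1 ⇒ 7
tell(9) @ H0 ⇒ log+=9
H0 returns (7, (9))
H1 returns (7, (9))
H2 returns [(7, (9))]
H3 returns [(7, (9))]
= [(7, (9))]

Answer: (9)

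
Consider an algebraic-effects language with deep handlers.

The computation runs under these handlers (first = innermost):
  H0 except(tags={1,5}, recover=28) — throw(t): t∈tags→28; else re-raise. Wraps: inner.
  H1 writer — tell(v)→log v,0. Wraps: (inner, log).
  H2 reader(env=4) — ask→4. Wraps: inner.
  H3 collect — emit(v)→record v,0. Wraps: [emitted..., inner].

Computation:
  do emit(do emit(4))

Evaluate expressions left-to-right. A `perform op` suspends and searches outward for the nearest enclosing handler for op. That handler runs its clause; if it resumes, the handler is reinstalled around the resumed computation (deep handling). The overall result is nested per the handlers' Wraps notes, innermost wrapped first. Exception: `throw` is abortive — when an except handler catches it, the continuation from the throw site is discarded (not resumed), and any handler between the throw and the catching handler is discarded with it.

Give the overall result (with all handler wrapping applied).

Step-by-step:
emit(4) @ H3 ⇒ out+=4
emit(0) @ H3 ⇒ out+=0
H0 returns 0
H1 returns (0, ())
H2 returns (0, ())
H3 returns [4, 0, (0, ())]
= [4, 0, (0, ())]

Answer: [4, 0, (0, ())]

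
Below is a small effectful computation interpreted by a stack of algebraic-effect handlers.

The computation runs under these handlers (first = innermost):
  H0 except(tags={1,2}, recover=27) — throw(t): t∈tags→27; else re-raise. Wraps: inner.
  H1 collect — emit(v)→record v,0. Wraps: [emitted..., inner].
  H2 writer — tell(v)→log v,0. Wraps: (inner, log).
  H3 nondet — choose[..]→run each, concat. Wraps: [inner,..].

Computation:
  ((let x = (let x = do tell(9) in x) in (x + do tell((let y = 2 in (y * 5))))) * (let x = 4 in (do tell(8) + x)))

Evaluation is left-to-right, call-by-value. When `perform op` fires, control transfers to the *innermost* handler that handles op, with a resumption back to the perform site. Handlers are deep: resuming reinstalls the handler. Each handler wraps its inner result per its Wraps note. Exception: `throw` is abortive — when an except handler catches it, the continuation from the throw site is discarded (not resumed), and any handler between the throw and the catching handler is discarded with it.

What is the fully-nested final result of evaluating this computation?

Answer: [([0], (9, 10, 8))]

Step-by-step:
tell(9) @ H2 ⇒ log+=9
tell(10) @ H2 ⇒ log+=10
tell(8) @ H2 ⇒ log+=8
H0 returns 0
H1 returns [0]
H2 returns ([0], (9, 10, 8))
H3 returns [([0], (9, 10, 8))]
= [([0], (9, 10, 8))]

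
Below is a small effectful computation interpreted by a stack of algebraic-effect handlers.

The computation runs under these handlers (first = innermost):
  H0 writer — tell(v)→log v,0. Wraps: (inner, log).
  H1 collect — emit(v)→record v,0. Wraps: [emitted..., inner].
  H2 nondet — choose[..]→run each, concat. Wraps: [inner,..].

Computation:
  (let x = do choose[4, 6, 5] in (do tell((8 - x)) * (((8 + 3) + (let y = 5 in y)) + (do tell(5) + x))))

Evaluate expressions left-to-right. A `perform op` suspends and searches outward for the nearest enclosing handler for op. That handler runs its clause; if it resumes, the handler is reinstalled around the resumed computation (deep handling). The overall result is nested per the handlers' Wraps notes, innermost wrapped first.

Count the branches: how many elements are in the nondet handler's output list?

Step-by-step:
choose[4, 6, 5] @ H2
  branch[0] choose=4:
    tell(4) @ H0 ⇒ log+=4
    tell(5) @ H0 ⇒ log+=5
    H0 returns (0, (4, 5))
    H1 returns [(0, (4, 5))]
    H2 returns [[(0, (4, 5))]]
  branch[1] choose=6:
    tell(2) @ H0 ⇒ log+=2
    tell(5) @ H0 ⇒ log+=5
    H0 returns (0, (2, 5))
    H1 returns [(0, (2, 5))]
    H2 returns [[(0, (2, 5))]]
  branch[2] choose=5:
    tell(3) @ H0 ⇒ log+=3
    tell(5) @ H0 ⇒ log+=5
    H0 returns (0, (3, 5))
    H1 returns [(0, (3, 5))]
    H2 returns [[(0, (3, 5))]]
= [[(0, (4, 5))], [(0, (2, 5))], [(0, (3, 5))]]

Answer: 3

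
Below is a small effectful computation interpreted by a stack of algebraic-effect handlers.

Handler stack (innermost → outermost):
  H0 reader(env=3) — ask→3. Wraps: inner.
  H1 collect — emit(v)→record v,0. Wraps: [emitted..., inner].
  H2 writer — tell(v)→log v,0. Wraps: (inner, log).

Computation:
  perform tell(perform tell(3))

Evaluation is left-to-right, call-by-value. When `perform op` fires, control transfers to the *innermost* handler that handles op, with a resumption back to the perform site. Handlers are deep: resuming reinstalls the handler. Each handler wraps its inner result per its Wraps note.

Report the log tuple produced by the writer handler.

Answer: (3, 0)

Working:
tell(3) @ H2 ⇒ log+=3
tell(0) @ H2 ⇒ log+=0
H0 returns 0
H1 returns [0]
H2 returns ([0], (3, 0))
= ([0], (3, 0))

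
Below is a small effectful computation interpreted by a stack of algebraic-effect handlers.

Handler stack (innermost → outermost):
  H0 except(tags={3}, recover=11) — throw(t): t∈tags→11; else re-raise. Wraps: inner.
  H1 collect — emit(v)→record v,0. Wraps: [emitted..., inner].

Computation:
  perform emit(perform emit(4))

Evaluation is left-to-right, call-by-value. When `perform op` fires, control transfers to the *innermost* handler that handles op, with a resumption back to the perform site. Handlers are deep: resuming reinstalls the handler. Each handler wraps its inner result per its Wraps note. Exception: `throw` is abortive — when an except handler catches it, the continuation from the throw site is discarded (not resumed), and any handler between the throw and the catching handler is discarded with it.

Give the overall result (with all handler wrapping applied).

Answer: [4, 0, 0]

Evaluation trace:
emit(4) @ H1 ⇒ out+=4
emit(0) @ H1 ⇒ out+=0
H0 returns 0
H1 returns [4, 0, 0]
= [4, 0, 0]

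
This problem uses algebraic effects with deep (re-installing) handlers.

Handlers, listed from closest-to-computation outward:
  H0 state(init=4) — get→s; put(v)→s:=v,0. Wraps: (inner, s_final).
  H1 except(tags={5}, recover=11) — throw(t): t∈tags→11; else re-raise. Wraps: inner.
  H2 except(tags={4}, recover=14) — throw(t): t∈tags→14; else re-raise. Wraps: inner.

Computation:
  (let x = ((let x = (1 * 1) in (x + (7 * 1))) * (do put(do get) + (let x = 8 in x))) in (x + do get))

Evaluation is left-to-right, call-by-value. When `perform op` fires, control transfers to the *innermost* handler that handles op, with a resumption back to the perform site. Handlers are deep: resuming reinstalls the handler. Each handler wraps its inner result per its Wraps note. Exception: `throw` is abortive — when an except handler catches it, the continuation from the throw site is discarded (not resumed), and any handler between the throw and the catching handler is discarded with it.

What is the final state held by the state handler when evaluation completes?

Answer: 4

Working:
get @ H0 ⇒ 4
put(4) @ H0 ⇒ s:=4
get @ H0 ⇒ 4
H0 returns (68, 4)
H1 returns (68, 4)
H2 returns (68, 4)
= (68, 4)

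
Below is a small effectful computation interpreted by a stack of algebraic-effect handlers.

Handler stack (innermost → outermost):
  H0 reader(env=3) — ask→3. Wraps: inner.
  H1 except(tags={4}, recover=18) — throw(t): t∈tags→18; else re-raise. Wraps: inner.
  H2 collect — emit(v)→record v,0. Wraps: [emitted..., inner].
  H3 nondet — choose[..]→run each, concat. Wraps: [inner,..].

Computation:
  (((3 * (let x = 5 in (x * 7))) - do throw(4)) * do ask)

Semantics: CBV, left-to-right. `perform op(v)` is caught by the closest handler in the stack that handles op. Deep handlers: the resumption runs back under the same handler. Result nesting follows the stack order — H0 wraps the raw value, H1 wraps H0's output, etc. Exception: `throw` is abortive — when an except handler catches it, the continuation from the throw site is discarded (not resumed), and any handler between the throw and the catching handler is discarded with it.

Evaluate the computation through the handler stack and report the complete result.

Step-by-step:
throw(4) @ H1 caught ⇒ 18
H2 returns [18]
H3 returns [[18]]
= [[18]]

Answer: [[18]]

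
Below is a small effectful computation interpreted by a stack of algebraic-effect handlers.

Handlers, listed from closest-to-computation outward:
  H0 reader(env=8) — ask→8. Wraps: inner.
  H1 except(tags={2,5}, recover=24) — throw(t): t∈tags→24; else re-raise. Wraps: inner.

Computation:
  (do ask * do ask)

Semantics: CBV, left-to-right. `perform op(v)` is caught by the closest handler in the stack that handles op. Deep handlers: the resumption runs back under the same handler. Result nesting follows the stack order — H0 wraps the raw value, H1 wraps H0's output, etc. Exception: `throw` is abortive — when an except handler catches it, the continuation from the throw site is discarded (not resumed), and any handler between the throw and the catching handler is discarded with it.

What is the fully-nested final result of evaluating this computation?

Step-by-step:
ask @ H0 ⇒ 8
ask @ H0 ⇒ 8
H0 returns 64
H1 returns 64
= 64

Answer: 64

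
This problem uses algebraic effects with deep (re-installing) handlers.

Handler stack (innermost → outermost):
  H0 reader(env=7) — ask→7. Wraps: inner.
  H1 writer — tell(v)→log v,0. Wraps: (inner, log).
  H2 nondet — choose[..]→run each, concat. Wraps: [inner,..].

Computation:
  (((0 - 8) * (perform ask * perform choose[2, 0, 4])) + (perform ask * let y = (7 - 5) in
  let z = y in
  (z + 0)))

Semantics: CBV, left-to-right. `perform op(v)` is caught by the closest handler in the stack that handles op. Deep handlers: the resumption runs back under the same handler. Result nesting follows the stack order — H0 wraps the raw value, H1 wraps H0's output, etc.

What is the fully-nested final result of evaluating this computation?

Answer: [(-98, ()), (14, ()), (-210, ())]

Evaluation trace:
ask @ H0 ⇒ 7
choose[2, 0, 4] @ H2
  branch[0] choose=2:
    ask @ H0 ⇒ 7
    H0 returns -98
    H1 returns (-98, ())
    H2 returns [(-98, ())]
  branch[1] choose=0:
    ask @ H0 ⇒ 7
    H0 returns 14
    H1 returns (14, ())
    H2 returns [(14, ())]
  branch[2] choose=4:
    ask @ H0 ⇒ 7
    H0 returns -210
    H1 returns (-210, ())
    H2 returns [(-210, ())]
= [(-98, ()), (14, ()), (-210, ())]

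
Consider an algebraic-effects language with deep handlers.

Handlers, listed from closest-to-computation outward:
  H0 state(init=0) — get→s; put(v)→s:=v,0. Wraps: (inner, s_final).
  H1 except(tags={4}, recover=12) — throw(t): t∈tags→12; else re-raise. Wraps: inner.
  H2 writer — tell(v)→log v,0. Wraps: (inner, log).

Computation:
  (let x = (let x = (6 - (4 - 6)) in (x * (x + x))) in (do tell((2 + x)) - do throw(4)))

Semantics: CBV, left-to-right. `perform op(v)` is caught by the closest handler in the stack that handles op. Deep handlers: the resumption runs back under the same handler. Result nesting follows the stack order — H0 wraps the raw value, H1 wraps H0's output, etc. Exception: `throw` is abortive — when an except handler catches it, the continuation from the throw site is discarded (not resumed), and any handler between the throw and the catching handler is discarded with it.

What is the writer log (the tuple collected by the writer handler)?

Answer: (130)

Working:
tell(130) @ H2 ⇒ log+=130
throw(4) @ H1 caught ⇒ 12
H2 returns (12, (130))
= (12, (130))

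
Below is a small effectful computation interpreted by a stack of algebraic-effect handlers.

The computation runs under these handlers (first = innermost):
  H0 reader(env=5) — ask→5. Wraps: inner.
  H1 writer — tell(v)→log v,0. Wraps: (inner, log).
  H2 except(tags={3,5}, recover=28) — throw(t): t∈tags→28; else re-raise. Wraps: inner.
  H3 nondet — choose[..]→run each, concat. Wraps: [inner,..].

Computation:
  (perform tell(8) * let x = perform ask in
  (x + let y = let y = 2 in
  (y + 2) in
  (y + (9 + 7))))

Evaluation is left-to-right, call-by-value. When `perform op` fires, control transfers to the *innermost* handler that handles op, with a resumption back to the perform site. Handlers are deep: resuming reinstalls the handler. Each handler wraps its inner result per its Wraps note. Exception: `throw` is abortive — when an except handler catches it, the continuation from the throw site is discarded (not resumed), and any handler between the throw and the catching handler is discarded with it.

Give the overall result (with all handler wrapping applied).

Working:
tell(8) @ H1 ⇒ log+=8
ask @ H0 ⇒ 5
H0 returns 0
H1 returns (0, (8))
H2 returns (0, (8))
H3 returns [(0, (8))]
= [(0, (8))]

Answer: [(0, (8))]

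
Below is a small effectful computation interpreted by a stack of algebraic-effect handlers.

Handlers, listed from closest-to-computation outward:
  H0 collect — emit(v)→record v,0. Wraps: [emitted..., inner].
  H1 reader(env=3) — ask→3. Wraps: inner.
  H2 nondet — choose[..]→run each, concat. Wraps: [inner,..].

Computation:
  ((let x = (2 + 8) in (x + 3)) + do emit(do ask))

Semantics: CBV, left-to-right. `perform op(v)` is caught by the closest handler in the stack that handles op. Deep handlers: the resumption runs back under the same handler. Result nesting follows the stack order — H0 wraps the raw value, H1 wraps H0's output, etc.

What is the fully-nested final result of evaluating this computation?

Answer: [[3, 13]]

Working:
ask @ H1 ⇒ 3
emit(3) @ H0 ⇒ out+=3
H0 returns [3, 13]
H1 returns [3, 13]
H2 returns [[3, 13]]
= [[3, 13]]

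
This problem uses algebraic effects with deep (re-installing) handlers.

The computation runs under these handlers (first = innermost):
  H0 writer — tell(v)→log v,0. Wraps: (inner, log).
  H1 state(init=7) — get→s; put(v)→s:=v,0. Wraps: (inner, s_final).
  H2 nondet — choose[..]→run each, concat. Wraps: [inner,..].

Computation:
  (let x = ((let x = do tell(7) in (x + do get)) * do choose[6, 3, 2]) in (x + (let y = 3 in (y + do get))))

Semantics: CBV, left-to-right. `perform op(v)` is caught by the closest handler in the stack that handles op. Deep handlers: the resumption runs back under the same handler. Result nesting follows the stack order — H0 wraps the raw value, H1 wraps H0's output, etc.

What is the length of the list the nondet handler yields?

Working:
tell(7) @ H0 ⇒ log+=7
get @ H1 ⇒ 7
choose[6, 3, 2] @ H2
  branch[0] choose=6:
    get @ H1 ⇒ 7
    H0 returns (52, (7))
    H1 returns ((52, (7)), 7)
    H2 returns [((52, (7)), 7)]
  branch[1] choose=3:
    get @ H1 ⇒ 7
    H0 returns (31, (7))
    H1 returns ((31, (7)), 7)
    H2 returns [((31, (7)), 7)]
  branch[2] choose=2:
    get @ H1 ⇒ 7
    H0 returns (24, (7))
    H1 returns ((24, (7)), 7)
    H2 returns [((24, (7)), 7)]
= [((52, (7)), 7), ((31, (7)), 7), ((24, (7)), 7)]

Answer: 3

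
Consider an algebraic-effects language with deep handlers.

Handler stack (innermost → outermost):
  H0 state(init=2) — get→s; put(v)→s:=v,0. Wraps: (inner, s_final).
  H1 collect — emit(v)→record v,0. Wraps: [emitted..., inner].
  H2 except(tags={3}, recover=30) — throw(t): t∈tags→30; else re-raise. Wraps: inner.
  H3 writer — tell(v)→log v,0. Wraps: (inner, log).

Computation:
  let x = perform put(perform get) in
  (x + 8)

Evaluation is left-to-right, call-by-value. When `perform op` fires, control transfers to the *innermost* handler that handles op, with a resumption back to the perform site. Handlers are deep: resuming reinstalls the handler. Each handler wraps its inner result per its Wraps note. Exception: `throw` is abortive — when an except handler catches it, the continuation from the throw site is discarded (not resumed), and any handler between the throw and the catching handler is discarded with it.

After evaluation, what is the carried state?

Answer: 2

Working:
get @ H0 ⇒ 2
put(2) @ H0 ⇒ s:=2
H0 returns (8, 2)
H1 returns [(8, 2)]
H2 returns [(8, 2)]
H3 returns ([(8, 2)], ())
= ([(8, 2)], ())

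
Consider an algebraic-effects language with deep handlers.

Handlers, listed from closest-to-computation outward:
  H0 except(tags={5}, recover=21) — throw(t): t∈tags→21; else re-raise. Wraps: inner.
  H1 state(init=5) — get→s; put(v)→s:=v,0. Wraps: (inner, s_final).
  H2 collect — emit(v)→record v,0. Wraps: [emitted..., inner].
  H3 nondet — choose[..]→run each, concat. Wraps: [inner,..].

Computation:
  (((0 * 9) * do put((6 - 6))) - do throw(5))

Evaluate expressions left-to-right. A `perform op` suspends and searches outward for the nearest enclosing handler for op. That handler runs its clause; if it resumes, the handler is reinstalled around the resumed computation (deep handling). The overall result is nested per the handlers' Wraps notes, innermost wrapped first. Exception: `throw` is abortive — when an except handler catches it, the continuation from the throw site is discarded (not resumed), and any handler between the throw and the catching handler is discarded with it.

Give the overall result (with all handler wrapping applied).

Answer: [[(21, 0)]]

Step-by-step:
put(0) @ H1 ⇒ s:=0
throw(5) @ H0 caught ⇒ 21
H1 returns (21, 0)
H2 returns [(21, 0)]
H3 returns [[(21, 0)]]
= [[(21, 0)]]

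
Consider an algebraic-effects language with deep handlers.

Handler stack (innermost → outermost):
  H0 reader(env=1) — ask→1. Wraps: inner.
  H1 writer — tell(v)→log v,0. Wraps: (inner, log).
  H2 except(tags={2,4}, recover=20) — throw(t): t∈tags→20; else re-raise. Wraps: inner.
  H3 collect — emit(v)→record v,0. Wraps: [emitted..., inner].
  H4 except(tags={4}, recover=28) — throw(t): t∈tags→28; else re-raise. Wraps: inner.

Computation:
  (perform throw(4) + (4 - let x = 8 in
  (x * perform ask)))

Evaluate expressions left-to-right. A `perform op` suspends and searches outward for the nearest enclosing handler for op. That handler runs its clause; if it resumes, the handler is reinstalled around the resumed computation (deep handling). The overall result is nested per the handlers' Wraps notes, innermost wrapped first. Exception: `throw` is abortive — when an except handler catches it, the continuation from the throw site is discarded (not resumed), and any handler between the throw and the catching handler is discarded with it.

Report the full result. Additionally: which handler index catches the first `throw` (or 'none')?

Evaluation trace:
throw(4) @ H2 caught ⇒ 20
H3 returns [20]
H4 returns [20]
= [20]

Answer: [20] ; first throw caught by: H2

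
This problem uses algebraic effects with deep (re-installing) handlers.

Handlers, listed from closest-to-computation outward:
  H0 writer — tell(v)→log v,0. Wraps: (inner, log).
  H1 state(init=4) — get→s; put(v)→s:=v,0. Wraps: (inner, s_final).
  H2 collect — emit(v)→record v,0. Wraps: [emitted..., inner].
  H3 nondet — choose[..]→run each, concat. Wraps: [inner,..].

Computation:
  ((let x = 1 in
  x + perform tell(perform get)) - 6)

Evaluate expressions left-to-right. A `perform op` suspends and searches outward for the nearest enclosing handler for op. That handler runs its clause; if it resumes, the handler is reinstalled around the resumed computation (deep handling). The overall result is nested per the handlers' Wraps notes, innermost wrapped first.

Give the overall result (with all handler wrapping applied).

Answer: [[((-5, (4)), 4)]]

Evaluation trace:
get @ H1 ⇒ 4
tell(4) @ H0 ⇒ log+=4
H0 returns (-5, (4))
H1 returns ((-5, (4)), 4)
H2 returns [((-5, (4)), 4)]
H3 returns [[((-5, (4)), 4)]]
= [[((-5, (4)), 4)]]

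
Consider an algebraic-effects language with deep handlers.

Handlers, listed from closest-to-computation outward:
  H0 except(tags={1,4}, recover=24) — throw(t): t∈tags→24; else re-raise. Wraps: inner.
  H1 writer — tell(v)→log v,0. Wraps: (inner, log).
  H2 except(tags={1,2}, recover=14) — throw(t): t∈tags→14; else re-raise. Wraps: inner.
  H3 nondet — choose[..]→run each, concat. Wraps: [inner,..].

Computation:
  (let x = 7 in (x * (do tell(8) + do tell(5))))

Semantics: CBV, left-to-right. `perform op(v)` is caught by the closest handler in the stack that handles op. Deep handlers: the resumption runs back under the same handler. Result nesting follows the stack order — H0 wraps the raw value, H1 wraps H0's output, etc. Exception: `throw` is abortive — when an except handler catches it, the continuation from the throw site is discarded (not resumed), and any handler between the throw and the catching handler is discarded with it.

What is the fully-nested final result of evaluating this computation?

Step-by-step:
tell(8) @ H1 ⇒ log+=8
tell(5) @ H1 ⇒ log+=5
H0 returns 0
H1 returns (0, (8, 5))
H2 returns (0, (8, 5))
H3 returns [(0, (8, 5))]
= [(0, (8, 5))]

Answer: [(0, (8, 5))]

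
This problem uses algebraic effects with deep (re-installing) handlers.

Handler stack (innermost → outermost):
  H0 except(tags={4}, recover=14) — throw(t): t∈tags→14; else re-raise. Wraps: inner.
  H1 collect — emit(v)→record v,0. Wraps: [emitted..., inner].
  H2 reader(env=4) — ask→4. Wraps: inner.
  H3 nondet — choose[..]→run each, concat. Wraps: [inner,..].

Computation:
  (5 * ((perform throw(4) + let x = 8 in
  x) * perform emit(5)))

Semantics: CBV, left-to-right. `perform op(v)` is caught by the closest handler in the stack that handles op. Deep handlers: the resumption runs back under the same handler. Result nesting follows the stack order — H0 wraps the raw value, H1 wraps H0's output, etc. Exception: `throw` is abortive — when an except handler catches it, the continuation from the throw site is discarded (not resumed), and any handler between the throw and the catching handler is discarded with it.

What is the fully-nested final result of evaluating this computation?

Step-by-step:
throw(4) @ H0 caught ⇒ 14
H1 returns [14]
H2 returns [14]
H3 returns [[14]]
= [[14]]

Answer: [[14]]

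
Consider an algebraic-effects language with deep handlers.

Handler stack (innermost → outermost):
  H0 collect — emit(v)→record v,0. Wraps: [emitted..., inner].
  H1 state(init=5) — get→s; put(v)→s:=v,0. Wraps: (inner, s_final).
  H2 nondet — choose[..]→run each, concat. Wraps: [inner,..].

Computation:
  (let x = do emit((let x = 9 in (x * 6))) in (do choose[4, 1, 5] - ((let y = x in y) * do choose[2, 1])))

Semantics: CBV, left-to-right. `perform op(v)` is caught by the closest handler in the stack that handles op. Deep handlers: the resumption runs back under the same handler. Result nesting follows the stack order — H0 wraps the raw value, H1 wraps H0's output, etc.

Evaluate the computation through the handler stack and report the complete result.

Step-by-step:
emit(54) @ H0 ⇒ out+=54
choose[4, 1, 5] @ H2
  branch[0] choose=4:
    choose[2, 1] @ H2
      branch[0] choose=2:
        H0 returns [54, 4]
        H1 returns ([54, 4], 5)
        H2 returns [([54, 4], 5)]
      branch[1] choose=1:
        H0 returns [54, 4]
        H1 returns ([54, 4], 5)
        H2 returns [([54, 4], 5)]
  branch[1] choose=1:
    choose[2, 1] @ H2
      branch[0] choose=2:
        H0 returns [54, 1]
        H1 returns ([54, 1], 5)
        H2 returns [([54, 1], 5)]
      branch[1] choose=1:
        H0 returns [54, 1]
        H1 returns ([54, 1], 5)
        H2 returns [([54, 1], 5)]
  branch[2] choose=5:
    choose[2, 1] @ H2
      branch[0] choose=2:
        H0 returns [54, 5]
        H1 returns ([54, 5], 5)
        H2 returns [([54, 5], 5)]
      branch[1] choose=1:
        H0 returns [54, 5]
        H1 returns ([54, 5], 5)
        H2 returns [([54, 5], 5)]
= [([54, 4], 5), ([54, 4], 5), ([54, 1], 5), ([54, 1], 5), ([54, 5], 5), ([54, 5], 5)]

Answer: [([54, 4], 5), ([54, 4], 5), ([54, 1], 5), ([54, 1], 5), ([54, 5], 5), ([54, 5], 5)]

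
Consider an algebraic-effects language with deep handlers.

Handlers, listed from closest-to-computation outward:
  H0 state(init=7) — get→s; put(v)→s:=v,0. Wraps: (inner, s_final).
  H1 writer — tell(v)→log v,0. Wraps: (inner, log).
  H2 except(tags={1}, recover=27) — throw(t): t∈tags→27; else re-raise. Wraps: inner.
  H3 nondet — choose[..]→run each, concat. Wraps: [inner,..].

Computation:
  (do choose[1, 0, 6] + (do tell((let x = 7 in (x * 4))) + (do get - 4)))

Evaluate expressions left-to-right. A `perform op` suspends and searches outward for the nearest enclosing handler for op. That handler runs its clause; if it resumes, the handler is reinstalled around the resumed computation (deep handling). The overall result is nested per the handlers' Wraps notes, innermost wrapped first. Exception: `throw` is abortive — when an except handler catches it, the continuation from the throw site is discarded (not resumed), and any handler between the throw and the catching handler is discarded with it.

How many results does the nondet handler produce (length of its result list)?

Answer: 3

Step-by-step:
choose[1, 0, 6] @ H3
  branch[0] choose=1:
    tell(28) @ H1 ⇒ log+=28
    get @ H0 ⇒ 7
    H0 returns (4, 7)
    H1 returns ((4, 7), (28))
    H2 returns ((4, 7), (28))
    H3 returns [((4, 7), (28))]
  branch[1] choose=0:
    tell(28) @ H1 ⇒ log+=28
    get @ H0 ⇒ 7
    H0 returns (3, 7)
    H1 returns ((3, 7), (28))
    H2 returns ((3, 7), (28))
    H3 returns [((3, 7), (28))]
  branch[2] choose=6:
    tell(28) @ H1 ⇒ log+=28
    get @ H0 ⇒ 7
    H0 returns (9, 7)
    H1 returns ((9, 7), (28))
    H2 returns ((9, 7), (28))
    H3 returns [((9, 7), (28))]
= [((4, 7), (28)), ((3, 7), (28)), ((9, 7), (28))]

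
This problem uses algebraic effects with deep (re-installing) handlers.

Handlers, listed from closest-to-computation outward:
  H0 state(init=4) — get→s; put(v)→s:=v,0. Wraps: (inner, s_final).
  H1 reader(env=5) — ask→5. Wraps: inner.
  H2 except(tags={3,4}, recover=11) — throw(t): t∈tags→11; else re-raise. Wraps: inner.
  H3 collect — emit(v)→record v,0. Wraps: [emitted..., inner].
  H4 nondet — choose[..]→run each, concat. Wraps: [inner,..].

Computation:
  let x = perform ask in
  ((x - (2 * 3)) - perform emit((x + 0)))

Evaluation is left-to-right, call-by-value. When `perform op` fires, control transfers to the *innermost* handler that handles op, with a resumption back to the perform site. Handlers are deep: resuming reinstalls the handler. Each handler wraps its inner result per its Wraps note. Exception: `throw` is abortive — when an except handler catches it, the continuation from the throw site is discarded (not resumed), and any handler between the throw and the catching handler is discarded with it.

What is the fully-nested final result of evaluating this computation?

Answer: [[5, (-1, 4)]]

Evaluation trace:
ask @ H1 ⇒ 5
emit(5) @ H3 ⇒ out+=5
H0 returns (-1, 4)
H1 returns (-1, 4)
H2 returns (-1, 4)
H3 returns [5, (-1, 4)]
H4 returns [[5, (-1, 4)]]
= [[5, (-1, 4)]]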